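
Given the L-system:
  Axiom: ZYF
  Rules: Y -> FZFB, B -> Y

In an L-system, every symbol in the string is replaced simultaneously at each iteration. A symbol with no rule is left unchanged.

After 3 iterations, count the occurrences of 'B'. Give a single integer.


Answer: 1

Derivation:
Step 0: ZYF  (0 'B')
Step 1: ZFZFBF  (1 'B')
Step 2: ZFZFYF  (0 'B')
Step 3: ZFZFFZFBF  (1 'B')


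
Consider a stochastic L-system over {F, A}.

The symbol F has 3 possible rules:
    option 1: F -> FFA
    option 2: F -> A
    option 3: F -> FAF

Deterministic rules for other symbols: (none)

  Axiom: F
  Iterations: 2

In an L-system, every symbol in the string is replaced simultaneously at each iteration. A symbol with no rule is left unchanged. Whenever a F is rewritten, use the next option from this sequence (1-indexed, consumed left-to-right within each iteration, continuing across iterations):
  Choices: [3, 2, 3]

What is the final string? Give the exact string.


Answer: AAFAF

Derivation:
Step 0: F
Step 1: FAF  (used choices [3])
Step 2: AAFAF  (used choices [2, 3])


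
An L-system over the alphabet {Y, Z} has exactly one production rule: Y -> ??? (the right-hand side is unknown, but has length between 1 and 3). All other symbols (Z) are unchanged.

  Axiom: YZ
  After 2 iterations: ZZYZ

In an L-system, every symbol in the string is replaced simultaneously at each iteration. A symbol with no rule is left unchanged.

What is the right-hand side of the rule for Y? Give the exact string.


Trying Y -> ZY:
  Step 0: YZ
  Step 1: ZYZ
  Step 2: ZZYZ
Matches the given result.

Answer: ZY


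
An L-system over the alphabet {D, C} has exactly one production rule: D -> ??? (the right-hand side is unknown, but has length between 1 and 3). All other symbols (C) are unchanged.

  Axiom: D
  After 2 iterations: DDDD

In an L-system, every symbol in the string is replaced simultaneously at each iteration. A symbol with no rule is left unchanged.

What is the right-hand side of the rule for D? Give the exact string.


Trying D -> DD:
  Step 0: D
  Step 1: DD
  Step 2: DDDD
Matches the given result.

Answer: DD


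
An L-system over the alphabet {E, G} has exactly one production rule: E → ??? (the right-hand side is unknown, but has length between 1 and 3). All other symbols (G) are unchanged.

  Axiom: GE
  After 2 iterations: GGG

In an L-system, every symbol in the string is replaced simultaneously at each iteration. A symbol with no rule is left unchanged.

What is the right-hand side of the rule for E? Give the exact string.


Trying E → GG:
  Step 0: GE
  Step 1: GGG
  Step 2: GGG
Matches the given result.

Answer: GG


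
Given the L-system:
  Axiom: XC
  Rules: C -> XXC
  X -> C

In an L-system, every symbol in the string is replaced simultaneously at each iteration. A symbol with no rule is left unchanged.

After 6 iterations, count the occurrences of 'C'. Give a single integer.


Step 0: XC  (1 'C')
Step 1: CXXC  (2 'C')
Step 2: XXCCCXXC  (4 'C')
Step 3: CCXXCXXCXXCCCXXC  (8 'C')
Step 4: XXCXXCCCXXCCCXXCCCXXCXXCXXCCCXXC  (16 'C')
Step 5: CCXXCCCXXCXXCXXCCCXXCXXCXXCCCXXCXXCXXCCCXXCCCXXCCCXXCXXCXXCCCXXC  (32 'C')
Step 6: XXCXXCCCXXCXXCXXCCCXXCCCXXCCCXXCXXCXXCCCXXCCCXXCCCXXCXXCXXCCCXXCCCXXCCCXXCXXCXXCCCXXCXXCXXCCCXXCXXCXXCCCXXCCCXXCCCXXCXXCXXCCCXXC  (64 'C')

Answer: 64


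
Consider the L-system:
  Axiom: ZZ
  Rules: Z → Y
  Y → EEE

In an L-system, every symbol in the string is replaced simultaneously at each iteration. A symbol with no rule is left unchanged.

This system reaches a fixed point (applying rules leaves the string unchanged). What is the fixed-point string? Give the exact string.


Answer: EEEEEE

Derivation:
Step 0: ZZ
Step 1: YY
Step 2: EEEEEE
Step 3: EEEEEE  (unchanged — fixed point at step 2)


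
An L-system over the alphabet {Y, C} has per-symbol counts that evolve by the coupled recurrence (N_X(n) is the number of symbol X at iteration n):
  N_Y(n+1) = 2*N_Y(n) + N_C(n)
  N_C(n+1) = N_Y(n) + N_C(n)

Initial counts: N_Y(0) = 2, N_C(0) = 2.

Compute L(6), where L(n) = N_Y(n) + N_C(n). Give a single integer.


Answer: 1220

Derivation:
Step 0: N_Y=2, N_C=2, L=4
Step 1: N_Y=6, N_C=4, L=10
Step 2: N_Y=16, N_C=10, L=26
Step 3: N_Y=42, N_C=26, L=68
Step 4: N_Y=110, N_C=68, L=178
Step 5: N_Y=288, N_C=178, L=466
Step 6: N_Y=754, N_C=466, L=1220


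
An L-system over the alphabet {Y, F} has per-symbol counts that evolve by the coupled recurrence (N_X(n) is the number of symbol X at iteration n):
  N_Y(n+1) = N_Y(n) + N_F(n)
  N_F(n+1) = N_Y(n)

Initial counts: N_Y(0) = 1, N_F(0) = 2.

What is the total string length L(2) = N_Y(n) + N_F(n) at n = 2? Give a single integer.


Step 0: N_Y=1, N_F=2, L=3
Step 1: N_Y=3, N_F=1, L=4
Step 2: N_Y=4, N_F=3, L=7

Answer: 7


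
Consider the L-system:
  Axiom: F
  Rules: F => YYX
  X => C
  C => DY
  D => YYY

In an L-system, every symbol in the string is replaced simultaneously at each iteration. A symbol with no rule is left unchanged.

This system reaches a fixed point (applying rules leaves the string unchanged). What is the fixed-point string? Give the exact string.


Answer: YYYYYY

Derivation:
Step 0: F
Step 1: YYX
Step 2: YYC
Step 3: YYDY
Step 4: YYYYYY
Step 5: YYYYYY  (unchanged — fixed point at step 4)


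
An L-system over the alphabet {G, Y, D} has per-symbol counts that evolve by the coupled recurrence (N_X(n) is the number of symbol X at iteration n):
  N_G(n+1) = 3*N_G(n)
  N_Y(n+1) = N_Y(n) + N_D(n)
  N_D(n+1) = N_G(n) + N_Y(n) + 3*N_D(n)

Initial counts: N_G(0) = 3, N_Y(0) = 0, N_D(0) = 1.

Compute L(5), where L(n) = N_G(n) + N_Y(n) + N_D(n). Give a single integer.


Answer: 3158

Derivation:
Step 0: N_G=3, N_Y=0, N_D=1, L=4
Step 1: N_G=9, N_Y=1, N_D=6, L=16
Step 2: N_G=27, N_Y=7, N_D=28, L=62
Step 3: N_G=81, N_Y=35, N_D=118, L=234
Step 4: N_G=243, N_Y=153, N_D=470, L=866
Step 5: N_G=729, N_Y=623, N_D=1806, L=3158


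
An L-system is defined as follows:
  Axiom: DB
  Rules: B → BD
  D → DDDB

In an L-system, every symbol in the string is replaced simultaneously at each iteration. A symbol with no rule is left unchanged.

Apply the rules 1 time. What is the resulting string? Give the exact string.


Step 0: DB
Step 1: DDDBBD

Answer: DDDBBD


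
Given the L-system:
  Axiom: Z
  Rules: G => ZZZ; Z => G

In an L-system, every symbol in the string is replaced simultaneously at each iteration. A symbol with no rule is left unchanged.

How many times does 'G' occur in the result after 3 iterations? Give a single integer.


Answer: 3

Derivation:
Step 0: Z  (0 'G')
Step 1: G  (1 'G')
Step 2: ZZZ  (0 'G')
Step 3: GGG  (3 'G')


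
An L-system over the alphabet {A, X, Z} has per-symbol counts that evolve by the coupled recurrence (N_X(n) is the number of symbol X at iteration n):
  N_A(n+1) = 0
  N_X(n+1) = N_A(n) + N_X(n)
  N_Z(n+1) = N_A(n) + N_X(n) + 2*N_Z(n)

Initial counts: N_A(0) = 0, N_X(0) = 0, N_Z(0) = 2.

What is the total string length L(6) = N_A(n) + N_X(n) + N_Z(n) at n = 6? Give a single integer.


Answer: 128

Derivation:
Step 0: N_A=0, N_X=0, N_Z=2, L=2
Step 1: N_A=0, N_X=0, N_Z=4, L=4
Step 2: N_A=0, N_X=0, N_Z=8, L=8
Step 3: N_A=0, N_X=0, N_Z=16, L=16
Step 4: N_A=0, N_X=0, N_Z=32, L=32
Step 5: N_A=0, N_X=0, N_Z=64, L=64
Step 6: N_A=0, N_X=0, N_Z=128, L=128


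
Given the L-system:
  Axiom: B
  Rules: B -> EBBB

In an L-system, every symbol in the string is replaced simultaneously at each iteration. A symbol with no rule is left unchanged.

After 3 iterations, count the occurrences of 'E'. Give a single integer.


Answer: 13

Derivation:
Step 0: B  (0 'E')
Step 1: EBBB  (1 'E')
Step 2: EEBBBEBBBEBBB  (4 'E')
Step 3: EEEBBBEBBBEBBBEEBBBEBBBEBBBEEBBBEBBBEBBB  (13 'E')


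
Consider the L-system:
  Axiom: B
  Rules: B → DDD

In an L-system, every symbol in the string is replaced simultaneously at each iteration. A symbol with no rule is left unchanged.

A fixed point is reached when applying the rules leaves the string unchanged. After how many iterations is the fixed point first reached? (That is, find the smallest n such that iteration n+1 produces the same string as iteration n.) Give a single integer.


Step 0: B
Step 1: DDD
Step 2: DDD  (unchanged — fixed point at step 1)

Answer: 1


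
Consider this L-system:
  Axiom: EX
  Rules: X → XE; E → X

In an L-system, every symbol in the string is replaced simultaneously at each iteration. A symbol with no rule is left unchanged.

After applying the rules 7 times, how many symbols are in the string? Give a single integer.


Step 0: length = 2
Step 1: length = 3
Step 2: length = 5
Step 3: length = 8
Step 4: length = 13
Step 5: length = 21
Step 6: length = 34
Step 7: length = 55

Answer: 55


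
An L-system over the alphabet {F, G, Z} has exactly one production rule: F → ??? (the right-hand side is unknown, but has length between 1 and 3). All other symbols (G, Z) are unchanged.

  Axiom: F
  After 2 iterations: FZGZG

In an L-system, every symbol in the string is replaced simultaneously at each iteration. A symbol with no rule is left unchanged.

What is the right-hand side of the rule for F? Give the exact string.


Trying F → FZG:
  Step 0: F
  Step 1: FZG
  Step 2: FZGZG
Matches the given result.

Answer: FZG


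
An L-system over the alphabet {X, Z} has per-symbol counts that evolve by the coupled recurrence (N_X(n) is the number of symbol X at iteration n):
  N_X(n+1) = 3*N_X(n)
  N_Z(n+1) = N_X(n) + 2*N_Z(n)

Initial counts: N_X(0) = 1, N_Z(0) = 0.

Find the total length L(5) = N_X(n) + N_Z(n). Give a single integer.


Step 0: N_X=1, N_Z=0, L=1
Step 1: N_X=3, N_Z=1, L=4
Step 2: N_X=9, N_Z=5, L=14
Step 3: N_X=27, N_Z=19, L=46
Step 4: N_X=81, N_Z=65, L=146
Step 5: N_X=243, N_Z=211, L=454

Answer: 454


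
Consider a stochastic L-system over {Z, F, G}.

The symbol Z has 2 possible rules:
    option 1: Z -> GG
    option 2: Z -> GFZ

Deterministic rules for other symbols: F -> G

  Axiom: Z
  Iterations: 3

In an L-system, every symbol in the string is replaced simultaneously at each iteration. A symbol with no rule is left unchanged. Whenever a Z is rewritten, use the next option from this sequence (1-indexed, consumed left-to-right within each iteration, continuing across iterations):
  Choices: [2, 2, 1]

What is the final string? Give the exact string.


Answer: GGGGGG

Derivation:
Step 0: Z
Step 1: GFZ  (used choices [2])
Step 2: GGGFZ  (used choices [2])
Step 3: GGGGGG  (used choices [1])


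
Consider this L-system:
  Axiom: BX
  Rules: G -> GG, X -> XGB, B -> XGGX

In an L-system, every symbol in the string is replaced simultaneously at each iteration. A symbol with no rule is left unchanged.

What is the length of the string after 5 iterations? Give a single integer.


Step 0: length = 2
Step 1: length = 7
Step 2: length = 19
Step 3: length = 49
Step 4: length = 119
Step 5: length = 281

Answer: 281


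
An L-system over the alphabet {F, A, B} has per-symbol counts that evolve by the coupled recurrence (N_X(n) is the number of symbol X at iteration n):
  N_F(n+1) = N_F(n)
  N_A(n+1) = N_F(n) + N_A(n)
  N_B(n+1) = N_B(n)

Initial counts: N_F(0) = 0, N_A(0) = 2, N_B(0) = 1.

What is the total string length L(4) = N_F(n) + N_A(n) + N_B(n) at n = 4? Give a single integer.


Answer: 3

Derivation:
Step 0: N_F=0, N_A=2, N_B=1, L=3
Step 1: N_F=0, N_A=2, N_B=1, L=3
Step 2: N_F=0, N_A=2, N_B=1, L=3
Step 3: N_F=0, N_A=2, N_B=1, L=3
Step 4: N_F=0, N_A=2, N_B=1, L=3


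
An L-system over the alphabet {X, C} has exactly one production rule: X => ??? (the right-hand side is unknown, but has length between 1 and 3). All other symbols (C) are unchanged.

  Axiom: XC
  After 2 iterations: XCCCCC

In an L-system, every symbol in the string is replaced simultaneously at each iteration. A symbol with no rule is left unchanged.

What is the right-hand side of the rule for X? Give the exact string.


Trying X => XCC:
  Step 0: XC
  Step 1: XCCC
  Step 2: XCCCCC
Matches the given result.

Answer: XCC


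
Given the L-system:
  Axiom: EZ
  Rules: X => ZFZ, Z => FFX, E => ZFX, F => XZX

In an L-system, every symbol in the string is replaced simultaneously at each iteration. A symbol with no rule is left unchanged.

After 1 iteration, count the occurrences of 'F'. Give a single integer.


Answer: 3

Derivation:
Step 0: EZ  (0 'F')
Step 1: ZFXFFX  (3 'F')


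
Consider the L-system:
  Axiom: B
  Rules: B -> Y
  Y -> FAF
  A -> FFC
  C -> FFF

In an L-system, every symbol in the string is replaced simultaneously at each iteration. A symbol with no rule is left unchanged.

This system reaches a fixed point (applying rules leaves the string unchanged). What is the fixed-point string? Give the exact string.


Answer: FFFFFFF

Derivation:
Step 0: B
Step 1: Y
Step 2: FAF
Step 3: FFFCF
Step 4: FFFFFFF
Step 5: FFFFFFF  (unchanged — fixed point at step 4)


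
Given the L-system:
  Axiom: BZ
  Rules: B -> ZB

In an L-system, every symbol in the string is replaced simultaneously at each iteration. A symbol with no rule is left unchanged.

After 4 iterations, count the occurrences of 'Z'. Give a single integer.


Answer: 5

Derivation:
Step 0: BZ  (1 'Z')
Step 1: ZBZ  (2 'Z')
Step 2: ZZBZ  (3 'Z')
Step 3: ZZZBZ  (4 'Z')
Step 4: ZZZZBZ  (5 'Z')


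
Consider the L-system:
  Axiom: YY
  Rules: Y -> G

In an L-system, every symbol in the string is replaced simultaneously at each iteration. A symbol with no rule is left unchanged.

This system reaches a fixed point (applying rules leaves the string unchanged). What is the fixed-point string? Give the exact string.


Answer: GG

Derivation:
Step 0: YY
Step 1: GG
Step 2: GG  (unchanged — fixed point at step 1)


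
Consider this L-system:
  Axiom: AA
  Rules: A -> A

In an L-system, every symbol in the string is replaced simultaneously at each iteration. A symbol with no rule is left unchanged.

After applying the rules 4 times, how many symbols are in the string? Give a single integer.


Step 0: length = 2
Step 1: length = 2
Step 2: length = 2
Step 3: length = 2
Step 4: length = 2

Answer: 2


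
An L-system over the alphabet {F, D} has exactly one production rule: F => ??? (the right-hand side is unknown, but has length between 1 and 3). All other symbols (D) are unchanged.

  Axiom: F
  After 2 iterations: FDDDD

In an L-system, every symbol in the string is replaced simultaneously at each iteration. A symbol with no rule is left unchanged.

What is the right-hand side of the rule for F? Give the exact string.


Answer: FDD

Derivation:
Trying F => FDD:
  Step 0: F
  Step 1: FDD
  Step 2: FDDDD
Matches the given result.


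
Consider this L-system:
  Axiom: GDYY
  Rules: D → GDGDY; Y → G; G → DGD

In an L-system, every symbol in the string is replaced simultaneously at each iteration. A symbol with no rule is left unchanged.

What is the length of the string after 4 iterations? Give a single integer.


Step 0: length = 4
Step 1: length = 10
Step 2: length = 36
Step 3: length = 136
Step 4: length = 500

Answer: 500


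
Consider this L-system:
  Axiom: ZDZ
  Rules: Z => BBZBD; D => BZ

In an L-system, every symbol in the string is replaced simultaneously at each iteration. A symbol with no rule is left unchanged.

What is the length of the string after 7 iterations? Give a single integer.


Step 0: length = 3
Step 1: length = 12
Step 2: length = 26
Step 3: length = 49
Step 4: length = 86
Step 5: length = 146
Step 6: length = 243
Step 7: length = 400

Answer: 400


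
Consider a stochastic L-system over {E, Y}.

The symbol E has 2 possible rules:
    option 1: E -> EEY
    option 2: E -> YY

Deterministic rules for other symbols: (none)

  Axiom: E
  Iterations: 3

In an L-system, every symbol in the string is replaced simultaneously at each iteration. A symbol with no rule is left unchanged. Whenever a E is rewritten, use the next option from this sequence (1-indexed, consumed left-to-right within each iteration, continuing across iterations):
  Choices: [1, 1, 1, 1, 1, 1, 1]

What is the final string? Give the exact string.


Answer: EEYEEYYEEYEEYYY

Derivation:
Step 0: E
Step 1: EEY  (used choices [1])
Step 2: EEYEEYY  (used choices [1, 1])
Step 3: EEYEEYYEEYEEYYY  (used choices [1, 1, 1, 1])


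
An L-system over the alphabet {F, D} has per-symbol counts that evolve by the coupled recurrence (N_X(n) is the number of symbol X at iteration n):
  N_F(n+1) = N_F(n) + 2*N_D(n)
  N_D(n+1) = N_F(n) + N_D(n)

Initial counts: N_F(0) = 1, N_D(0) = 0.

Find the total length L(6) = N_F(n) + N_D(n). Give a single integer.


Step 0: N_F=1, N_D=0, L=1
Step 1: N_F=1, N_D=1, L=2
Step 2: N_F=3, N_D=2, L=5
Step 3: N_F=7, N_D=5, L=12
Step 4: N_F=17, N_D=12, L=29
Step 5: N_F=41, N_D=29, L=70
Step 6: N_F=99, N_D=70, L=169

Answer: 169


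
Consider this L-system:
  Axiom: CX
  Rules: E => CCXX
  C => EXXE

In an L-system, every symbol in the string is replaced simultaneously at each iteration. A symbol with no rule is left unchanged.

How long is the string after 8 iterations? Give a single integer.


Step 0: length = 2
Step 1: length = 5
Step 2: length = 11
Step 3: length = 23
Step 4: length = 47
Step 5: length = 95
Step 6: length = 191
Step 7: length = 383
Step 8: length = 767

Answer: 767


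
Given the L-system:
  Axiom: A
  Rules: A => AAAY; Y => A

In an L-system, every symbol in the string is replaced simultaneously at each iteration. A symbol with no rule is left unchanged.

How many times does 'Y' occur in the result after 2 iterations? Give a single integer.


Step 0: A  (0 'Y')
Step 1: AAAY  (1 'Y')
Step 2: AAAYAAAYAAAYA  (3 'Y')

Answer: 3


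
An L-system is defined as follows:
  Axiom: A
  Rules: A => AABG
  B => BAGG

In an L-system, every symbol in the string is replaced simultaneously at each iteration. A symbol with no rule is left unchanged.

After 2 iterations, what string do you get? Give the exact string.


Step 0: A
Step 1: AABG
Step 2: AABGAABGBAGGG

Answer: AABGAABGBAGGG


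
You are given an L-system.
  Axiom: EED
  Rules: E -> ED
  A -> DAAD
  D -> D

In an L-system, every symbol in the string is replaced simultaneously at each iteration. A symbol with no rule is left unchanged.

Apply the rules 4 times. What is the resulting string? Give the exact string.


Step 0: EED
Step 1: EDEDD
Step 2: EDDEDDD
Step 3: EDDDEDDDD
Step 4: EDDDDEDDDDD

Answer: EDDDDEDDDDD


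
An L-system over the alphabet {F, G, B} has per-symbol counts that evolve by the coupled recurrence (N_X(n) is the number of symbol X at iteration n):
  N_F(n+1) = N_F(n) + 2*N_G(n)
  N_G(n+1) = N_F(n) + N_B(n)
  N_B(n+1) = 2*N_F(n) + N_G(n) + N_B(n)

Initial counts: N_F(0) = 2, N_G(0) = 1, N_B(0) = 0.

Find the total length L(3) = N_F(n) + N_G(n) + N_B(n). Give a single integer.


Answer: 89

Derivation:
Step 0: N_F=2, N_G=1, N_B=0, L=3
Step 1: N_F=4, N_G=2, N_B=5, L=11
Step 2: N_F=8, N_G=9, N_B=15, L=32
Step 3: N_F=26, N_G=23, N_B=40, L=89


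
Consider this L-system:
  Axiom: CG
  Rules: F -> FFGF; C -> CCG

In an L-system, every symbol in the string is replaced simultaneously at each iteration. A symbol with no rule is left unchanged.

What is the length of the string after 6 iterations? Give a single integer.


Step 0: length = 2
Step 1: length = 4
Step 2: length = 8
Step 3: length = 16
Step 4: length = 32
Step 5: length = 64
Step 6: length = 128

Answer: 128


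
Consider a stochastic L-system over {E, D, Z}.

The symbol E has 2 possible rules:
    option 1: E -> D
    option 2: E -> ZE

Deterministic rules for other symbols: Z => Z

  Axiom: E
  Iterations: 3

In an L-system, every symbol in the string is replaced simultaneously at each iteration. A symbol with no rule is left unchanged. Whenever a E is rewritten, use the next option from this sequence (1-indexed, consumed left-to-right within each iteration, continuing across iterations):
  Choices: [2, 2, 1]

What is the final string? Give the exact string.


Answer: ZZD

Derivation:
Step 0: E
Step 1: ZE  (used choices [2])
Step 2: ZZE  (used choices [2])
Step 3: ZZD  (used choices [1])


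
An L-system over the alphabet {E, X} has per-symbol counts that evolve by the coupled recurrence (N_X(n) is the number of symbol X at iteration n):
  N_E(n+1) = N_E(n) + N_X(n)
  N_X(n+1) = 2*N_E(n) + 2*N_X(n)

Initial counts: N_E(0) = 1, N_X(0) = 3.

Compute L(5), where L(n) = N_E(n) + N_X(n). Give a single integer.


Step 0: N_E=1, N_X=3, L=4
Step 1: N_E=4, N_X=8, L=12
Step 2: N_E=12, N_X=24, L=36
Step 3: N_E=36, N_X=72, L=108
Step 4: N_E=108, N_X=216, L=324
Step 5: N_E=324, N_X=648, L=972

Answer: 972


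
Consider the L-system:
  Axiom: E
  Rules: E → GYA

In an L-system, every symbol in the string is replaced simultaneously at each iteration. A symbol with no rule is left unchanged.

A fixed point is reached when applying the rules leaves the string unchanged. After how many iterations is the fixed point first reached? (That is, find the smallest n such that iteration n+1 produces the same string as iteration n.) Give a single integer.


Step 0: E
Step 1: GYA
Step 2: GYA  (unchanged — fixed point at step 1)

Answer: 1


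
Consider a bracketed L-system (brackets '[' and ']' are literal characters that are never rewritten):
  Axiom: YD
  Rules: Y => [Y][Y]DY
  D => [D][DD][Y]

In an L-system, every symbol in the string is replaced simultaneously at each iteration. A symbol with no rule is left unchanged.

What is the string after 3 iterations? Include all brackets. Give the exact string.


Step 0: YD
Step 1: [Y][Y]DY[D][DD][Y]
Step 2: [[Y][Y]DY][[Y][Y]DY][D][DD][Y][Y][Y]DY[[D][DD][Y]][[D][DD][Y][D][DD][Y]][[Y][Y]DY]
Step 3: [[[Y][Y]DY][[Y][Y]DY][D][DD][Y][Y][Y]DY][[[Y][Y]DY][[Y][Y]DY][D][DD][Y][Y][Y]DY][[D][DD][Y]][[D][DD][Y][D][DD][Y]][[Y][Y]DY][[Y][Y]DY][[Y][Y]DY][D][DD][Y][Y][Y]DY[[[D][DD][Y]][[D][DD][Y][D][DD][Y]][[Y][Y]DY]][[[D][DD][Y]][[D][DD][Y][D][DD][Y]][[Y][Y]DY][[D][DD][Y]][[D][DD][Y][D][DD][Y]][[Y][Y]DY]][[[Y][Y]DY][[Y][Y]DY][D][DD][Y][Y][Y]DY]

Answer: [[[Y][Y]DY][[Y][Y]DY][D][DD][Y][Y][Y]DY][[[Y][Y]DY][[Y][Y]DY][D][DD][Y][Y][Y]DY][[D][DD][Y]][[D][DD][Y][D][DD][Y]][[Y][Y]DY][[Y][Y]DY][[Y][Y]DY][D][DD][Y][Y][Y]DY[[[D][DD][Y]][[D][DD][Y][D][DD][Y]][[Y][Y]DY]][[[D][DD][Y]][[D][DD][Y][D][DD][Y]][[Y][Y]DY][[D][DD][Y]][[D][DD][Y][D][DD][Y]][[Y][Y]DY]][[[Y][Y]DY][[Y][Y]DY][D][DD][Y][Y][Y]DY]


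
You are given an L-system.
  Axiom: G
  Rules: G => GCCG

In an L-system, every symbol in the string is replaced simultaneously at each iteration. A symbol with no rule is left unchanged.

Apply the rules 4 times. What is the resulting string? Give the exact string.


Answer: GCCGCCGCCGCCGCCGCCGCCGCCGCCGCCGCCGCCGCCGCCGCCG

Derivation:
Step 0: G
Step 1: GCCG
Step 2: GCCGCCGCCG
Step 3: GCCGCCGCCGCCGCCGCCGCCG
Step 4: GCCGCCGCCGCCGCCGCCGCCGCCGCCGCCGCCGCCGCCGCCGCCG


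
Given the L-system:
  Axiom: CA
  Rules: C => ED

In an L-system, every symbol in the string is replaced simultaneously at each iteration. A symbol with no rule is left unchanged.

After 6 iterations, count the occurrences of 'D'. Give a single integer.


Step 0: CA  (0 'D')
Step 1: EDA  (1 'D')
Step 2: EDA  (1 'D')
Step 3: EDA  (1 'D')
Step 4: EDA  (1 'D')
Step 5: EDA  (1 'D')
Step 6: EDA  (1 'D')

Answer: 1


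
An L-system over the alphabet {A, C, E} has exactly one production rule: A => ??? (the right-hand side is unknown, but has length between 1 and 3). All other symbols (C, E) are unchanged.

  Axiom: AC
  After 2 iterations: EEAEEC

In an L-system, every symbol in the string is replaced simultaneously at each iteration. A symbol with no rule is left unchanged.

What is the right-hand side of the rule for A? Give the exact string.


Answer: EAE

Derivation:
Trying A => EAE:
  Step 0: AC
  Step 1: EAEC
  Step 2: EEAEEC
Matches the given result.


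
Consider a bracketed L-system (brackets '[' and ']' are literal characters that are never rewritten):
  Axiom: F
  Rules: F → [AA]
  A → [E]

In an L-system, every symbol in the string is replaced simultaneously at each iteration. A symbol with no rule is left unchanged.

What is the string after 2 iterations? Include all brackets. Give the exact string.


Answer: [[E][E]]

Derivation:
Step 0: F
Step 1: [AA]
Step 2: [[E][E]]


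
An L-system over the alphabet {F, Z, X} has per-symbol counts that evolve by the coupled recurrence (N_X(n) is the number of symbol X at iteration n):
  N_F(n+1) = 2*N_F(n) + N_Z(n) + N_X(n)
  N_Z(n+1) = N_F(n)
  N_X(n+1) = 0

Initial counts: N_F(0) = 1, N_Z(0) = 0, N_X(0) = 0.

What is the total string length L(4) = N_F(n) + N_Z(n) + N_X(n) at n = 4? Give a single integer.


Answer: 41

Derivation:
Step 0: N_F=1, N_Z=0, N_X=0, L=1
Step 1: N_F=2, N_Z=1, N_X=0, L=3
Step 2: N_F=5, N_Z=2, N_X=0, L=7
Step 3: N_F=12, N_Z=5, N_X=0, L=17
Step 4: N_F=29, N_Z=12, N_X=0, L=41


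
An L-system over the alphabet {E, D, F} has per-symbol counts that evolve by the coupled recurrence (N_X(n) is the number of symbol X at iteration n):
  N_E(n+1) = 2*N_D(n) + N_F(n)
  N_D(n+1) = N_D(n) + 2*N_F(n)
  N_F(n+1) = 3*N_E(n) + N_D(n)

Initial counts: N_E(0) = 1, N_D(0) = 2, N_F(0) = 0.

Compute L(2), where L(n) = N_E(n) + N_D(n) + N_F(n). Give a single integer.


Step 0: N_E=1, N_D=2, N_F=0, L=3
Step 1: N_E=4, N_D=2, N_F=5, L=11
Step 2: N_E=9, N_D=12, N_F=14, L=35

Answer: 35


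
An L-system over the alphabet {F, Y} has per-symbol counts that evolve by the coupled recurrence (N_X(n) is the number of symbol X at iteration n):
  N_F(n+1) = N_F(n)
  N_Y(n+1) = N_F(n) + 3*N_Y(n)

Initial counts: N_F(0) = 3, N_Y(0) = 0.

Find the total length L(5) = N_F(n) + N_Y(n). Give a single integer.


Step 0: N_F=3, N_Y=0, L=3
Step 1: N_F=3, N_Y=3, L=6
Step 2: N_F=3, N_Y=12, L=15
Step 3: N_F=3, N_Y=39, L=42
Step 4: N_F=3, N_Y=120, L=123
Step 5: N_F=3, N_Y=363, L=366

Answer: 366


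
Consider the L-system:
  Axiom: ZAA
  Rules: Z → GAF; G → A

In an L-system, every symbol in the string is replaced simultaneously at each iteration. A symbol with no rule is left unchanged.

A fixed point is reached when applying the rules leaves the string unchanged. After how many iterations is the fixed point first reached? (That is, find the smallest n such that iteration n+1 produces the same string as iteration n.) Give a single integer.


Step 0: ZAA
Step 1: GAFAA
Step 2: AAFAA
Step 3: AAFAA  (unchanged — fixed point at step 2)

Answer: 2


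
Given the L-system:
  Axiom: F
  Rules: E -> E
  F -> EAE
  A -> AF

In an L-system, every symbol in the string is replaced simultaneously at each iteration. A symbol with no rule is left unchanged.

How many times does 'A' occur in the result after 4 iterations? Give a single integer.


Step 0: F  (0 'A')
Step 1: EAE  (1 'A')
Step 2: EAFE  (1 'A')
Step 3: EAFEAEE  (2 'A')
Step 4: EAFEAEEAFEE  (3 'A')

Answer: 3


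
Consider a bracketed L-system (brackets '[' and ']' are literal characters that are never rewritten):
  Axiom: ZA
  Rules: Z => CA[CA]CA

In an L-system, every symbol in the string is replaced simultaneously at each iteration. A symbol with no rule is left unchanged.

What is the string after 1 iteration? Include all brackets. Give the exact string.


Step 0: ZA
Step 1: CA[CA]CAA

Answer: CA[CA]CAA


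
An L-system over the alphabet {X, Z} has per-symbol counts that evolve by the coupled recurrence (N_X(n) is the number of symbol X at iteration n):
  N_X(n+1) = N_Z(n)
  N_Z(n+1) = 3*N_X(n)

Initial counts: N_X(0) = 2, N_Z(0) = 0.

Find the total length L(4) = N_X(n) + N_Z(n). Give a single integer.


Answer: 18

Derivation:
Step 0: N_X=2, N_Z=0, L=2
Step 1: N_X=0, N_Z=6, L=6
Step 2: N_X=6, N_Z=0, L=6
Step 3: N_X=0, N_Z=18, L=18
Step 4: N_X=18, N_Z=0, L=18


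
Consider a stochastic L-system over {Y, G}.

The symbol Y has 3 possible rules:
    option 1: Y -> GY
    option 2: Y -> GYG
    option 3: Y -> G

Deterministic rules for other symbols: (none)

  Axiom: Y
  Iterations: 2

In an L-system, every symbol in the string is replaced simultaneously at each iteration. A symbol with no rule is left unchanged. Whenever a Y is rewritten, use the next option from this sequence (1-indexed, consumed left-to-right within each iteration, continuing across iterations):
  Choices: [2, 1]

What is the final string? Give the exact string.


Answer: GGYG

Derivation:
Step 0: Y
Step 1: GYG  (used choices [2])
Step 2: GGYG  (used choices [1])


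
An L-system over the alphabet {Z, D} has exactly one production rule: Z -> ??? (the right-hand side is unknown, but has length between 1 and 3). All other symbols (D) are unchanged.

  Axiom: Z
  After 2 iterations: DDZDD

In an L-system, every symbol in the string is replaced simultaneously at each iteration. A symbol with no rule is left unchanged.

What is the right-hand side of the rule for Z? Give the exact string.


Trying Z -> DZD:
  Step 0: Z
  Step 1: DZD
  Step 2: DDZDD
Matches the given result.

Answer: DZD


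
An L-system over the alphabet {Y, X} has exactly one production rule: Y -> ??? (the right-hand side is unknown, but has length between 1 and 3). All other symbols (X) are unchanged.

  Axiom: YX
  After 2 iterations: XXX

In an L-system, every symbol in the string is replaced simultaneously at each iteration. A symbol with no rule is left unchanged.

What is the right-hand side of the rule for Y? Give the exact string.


Trying Y -> XX:
  Step 0: YX
  Step 1: XXX
  Step 2: XXX
Matches the given result.

Answer: XX


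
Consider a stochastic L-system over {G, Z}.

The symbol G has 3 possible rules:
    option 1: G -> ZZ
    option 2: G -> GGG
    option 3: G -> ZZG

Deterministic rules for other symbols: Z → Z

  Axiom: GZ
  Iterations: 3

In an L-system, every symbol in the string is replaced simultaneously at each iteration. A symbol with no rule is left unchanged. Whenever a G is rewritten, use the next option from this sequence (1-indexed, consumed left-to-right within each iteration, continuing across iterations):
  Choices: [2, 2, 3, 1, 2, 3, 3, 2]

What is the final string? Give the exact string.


Answer: GGGZZGZZGZZGGGZZZ

Derivation:
Step 0: GZ
Step 1: GGGZ  (used choices [2])
Step 2: GGGZZGZZZ  (used choices [2, 3, 1])
Step 3: GGGZZGZZGZZGGGZZZ  (used choices [2, 3, 3, 2])


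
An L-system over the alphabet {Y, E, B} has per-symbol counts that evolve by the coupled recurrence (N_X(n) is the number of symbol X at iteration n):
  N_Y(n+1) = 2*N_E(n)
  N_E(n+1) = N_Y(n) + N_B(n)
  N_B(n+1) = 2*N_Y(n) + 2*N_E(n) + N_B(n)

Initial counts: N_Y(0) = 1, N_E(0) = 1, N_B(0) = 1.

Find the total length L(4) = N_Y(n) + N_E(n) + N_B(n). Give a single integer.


Step 0: N_Y=1, N_E=1, N_B=1, L=3
Step 1: N_Y=2, N_E=2, N_B=5, L=9
Step 2: N_Y=4, N_E=7, N_B=13, L=24
Step 3: N_Y=14, N_E=17, N_B=35, L=66
Step 4: N_Y=34, N_E=49, N_B=97, L=180

Answer: 180


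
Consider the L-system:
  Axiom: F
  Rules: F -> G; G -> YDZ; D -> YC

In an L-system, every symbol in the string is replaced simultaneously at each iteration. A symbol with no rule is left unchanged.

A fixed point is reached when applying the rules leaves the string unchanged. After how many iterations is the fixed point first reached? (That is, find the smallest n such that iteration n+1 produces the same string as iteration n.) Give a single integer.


Step 0: F
Step 1: G
Step 2: YDZ
Step 3: YYCZ
Step 4: YYCZ  (unchanged — fixed point at step 3)

Answer: 3


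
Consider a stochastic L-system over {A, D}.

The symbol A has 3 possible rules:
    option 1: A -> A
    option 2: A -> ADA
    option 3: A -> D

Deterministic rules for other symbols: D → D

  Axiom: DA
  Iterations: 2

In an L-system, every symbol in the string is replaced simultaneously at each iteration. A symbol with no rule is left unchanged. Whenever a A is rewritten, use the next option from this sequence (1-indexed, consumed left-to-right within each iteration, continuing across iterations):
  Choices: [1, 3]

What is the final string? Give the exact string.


Answer: DD

Derivation:
Step 0: DA
Step 1: DA  (used choices [1])
Step 2: DD  (used choices [3])


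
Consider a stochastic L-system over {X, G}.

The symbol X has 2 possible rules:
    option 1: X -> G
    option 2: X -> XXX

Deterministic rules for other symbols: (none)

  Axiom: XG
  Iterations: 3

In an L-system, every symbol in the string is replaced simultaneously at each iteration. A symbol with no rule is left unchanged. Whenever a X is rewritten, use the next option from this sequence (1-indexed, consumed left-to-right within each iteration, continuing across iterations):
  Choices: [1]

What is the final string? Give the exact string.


Step 0: XG
Step 1: GG  (used choices [1])
Step 2: GG  (used choices [])
Step 3: GG  (used choices [])

Answer: GG


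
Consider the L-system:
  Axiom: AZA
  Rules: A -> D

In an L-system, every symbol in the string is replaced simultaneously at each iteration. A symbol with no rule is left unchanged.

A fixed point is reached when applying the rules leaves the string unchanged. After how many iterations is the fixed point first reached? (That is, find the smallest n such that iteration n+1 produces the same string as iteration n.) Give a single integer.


Answer: 1

Derivation:
Step 0: AZA
Step 1: DZD
Step 2: DZD  (unchanged — fixed point at step 1)


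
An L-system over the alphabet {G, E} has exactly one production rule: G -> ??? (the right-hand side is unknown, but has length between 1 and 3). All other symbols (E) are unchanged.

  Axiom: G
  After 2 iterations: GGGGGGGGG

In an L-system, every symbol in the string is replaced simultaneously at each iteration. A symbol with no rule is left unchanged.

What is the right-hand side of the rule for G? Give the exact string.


Answer: GGG

Derivation:
Trying G -> GGG:
  Step 0: G
  Step 1: GGG
  Step 2: GGGGGGGGG
Matches the given result.


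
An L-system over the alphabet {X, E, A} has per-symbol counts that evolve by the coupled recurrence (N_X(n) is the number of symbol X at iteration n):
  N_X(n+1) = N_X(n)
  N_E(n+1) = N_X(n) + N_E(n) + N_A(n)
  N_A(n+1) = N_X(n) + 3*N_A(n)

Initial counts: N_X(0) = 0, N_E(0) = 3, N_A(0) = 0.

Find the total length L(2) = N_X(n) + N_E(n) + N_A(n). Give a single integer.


Step 0: N_X=0, N_E=3, N_A=0, L=3
Step 1: N_X=0, N_E=3, N_A=0, L=3
Step 2: N_X=0, N_E=3, N_A=0, L=3

Answer: 3


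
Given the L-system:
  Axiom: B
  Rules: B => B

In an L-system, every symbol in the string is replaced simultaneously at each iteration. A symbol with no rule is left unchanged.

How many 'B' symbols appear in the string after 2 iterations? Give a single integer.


Answer: 1

Derivation:
Step 0: B  (1 'B')
Step 1: B  (1 'B')
Step 2: B  (1 'B')


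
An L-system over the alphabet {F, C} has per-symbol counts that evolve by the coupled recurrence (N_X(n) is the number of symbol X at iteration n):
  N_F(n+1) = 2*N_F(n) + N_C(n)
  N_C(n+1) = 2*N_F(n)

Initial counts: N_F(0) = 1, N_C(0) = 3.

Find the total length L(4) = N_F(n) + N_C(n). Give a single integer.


Step 0: N_F=1, N_C=3, L=4
Step 1: N_F=5, N_C=2, L=7
Step 2: N_F=12, N_C=10, L=22
Step 3: N_F=34, N_C=24, L=58
Step 4: N_F=92, N_C=68, L=160

Answer: 160


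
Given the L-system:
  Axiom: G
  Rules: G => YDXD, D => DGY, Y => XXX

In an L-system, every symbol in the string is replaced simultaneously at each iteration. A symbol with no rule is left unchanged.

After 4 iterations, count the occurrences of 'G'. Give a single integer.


Answer: 6

Derivation:
Step 0: G  (1 'G')
Step 1: YDXD  (0 'G')
Step 2: XXXDGYXDGY  (2 'G')
Step 3: XXXDGYYDXDXXXXDGYYDXDXXX  (2 'G')
Step 4: XXXDGYYDXDXXXXXXDGYXDGYXXXXDGYYDXDXXXXXXDGYXDGYXXX  (6 'G')


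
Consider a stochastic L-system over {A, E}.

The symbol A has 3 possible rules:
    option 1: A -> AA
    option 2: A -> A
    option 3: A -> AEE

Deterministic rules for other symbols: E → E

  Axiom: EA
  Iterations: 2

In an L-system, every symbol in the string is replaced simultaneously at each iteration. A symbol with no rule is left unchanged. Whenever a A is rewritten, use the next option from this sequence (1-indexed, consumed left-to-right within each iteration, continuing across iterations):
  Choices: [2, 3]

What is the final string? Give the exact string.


Answer: EAEE

Derivation:
Step 0: EA
Step 1: EA  (used choices [2])
Step 2: EAEE  (used choices [3])


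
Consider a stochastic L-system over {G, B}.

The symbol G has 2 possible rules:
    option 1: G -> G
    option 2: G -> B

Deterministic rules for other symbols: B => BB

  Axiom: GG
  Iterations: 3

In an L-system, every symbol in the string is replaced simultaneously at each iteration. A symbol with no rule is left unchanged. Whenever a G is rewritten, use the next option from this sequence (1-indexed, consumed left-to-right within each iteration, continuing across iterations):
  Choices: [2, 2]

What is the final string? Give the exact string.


Step 0: GG
Step 1: BB  (used choices [2, 2])
Step 2: BBBB  (used choices [])
Step 3: BBBBBBBB  (used choices [])

Answer: BBBBBBBB


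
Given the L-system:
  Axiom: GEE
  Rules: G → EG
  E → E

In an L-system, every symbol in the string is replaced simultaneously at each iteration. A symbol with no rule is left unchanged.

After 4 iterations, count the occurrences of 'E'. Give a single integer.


Step 0: GEE  (2 'E')
Step 1: EGEE  (3 'E')
Step 2: EEGEE  (4 'E')
Step 3: EEEGEE  (5 'E')
Step 4: EEEEGEE  (6 'E')

Answer: 6


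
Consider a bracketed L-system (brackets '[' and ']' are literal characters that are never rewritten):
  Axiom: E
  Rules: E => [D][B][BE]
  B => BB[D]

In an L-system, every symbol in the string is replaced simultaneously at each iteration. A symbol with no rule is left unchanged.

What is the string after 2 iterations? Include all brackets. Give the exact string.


Step 0: E
Step 1: [D][B][BE]
Step 2: [D][BB[D]][BB[D][D][B][BE]]

Answer: [D][BB[D]][BB[D][D][B][BE]]


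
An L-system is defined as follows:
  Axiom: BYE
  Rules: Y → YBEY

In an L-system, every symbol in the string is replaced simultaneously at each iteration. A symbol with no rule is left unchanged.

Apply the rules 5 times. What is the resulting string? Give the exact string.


Step 0: BYE
Step 1: BYBEYE
Step 2: BYBEYBEYBEYE
Step 3: BYBEYBEYBEYBEYBEYBEYBEYE
Step 4: BYBEYBEYBEYBEYBEYBEYBEYBEYBEYBEYBEYBEYBEYBEYBEYE
Step 5: BYBEYBEYBEYBEYBEYBEYBEYBEYBEYBEYBEYBEYBEYBEYBEYBEYBEYBEYBEYBEYBEYBEYBEYBEYBEYBEYBEYBEYBEYBEYBEYE

Answer: BYBEYBEYBEYBEYBEYBEYBEYBEYBEYBEYBEYBEYBEYBEYBEYBEYBEYBEYBEYBEYBEYBEYBEYBEYBEYBEYBEYBEYBEYBEYBEYE


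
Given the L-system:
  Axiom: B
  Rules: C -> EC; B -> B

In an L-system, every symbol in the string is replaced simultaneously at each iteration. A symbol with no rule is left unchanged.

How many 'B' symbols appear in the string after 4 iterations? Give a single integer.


Answer: 1

Derivation:
Step 0: B  (1 'B')
Step 1: B  (1 'B')
Step 2: B  (1 'B')
Step 3: B  (1 'B')
Step 4: B  (1 'B')


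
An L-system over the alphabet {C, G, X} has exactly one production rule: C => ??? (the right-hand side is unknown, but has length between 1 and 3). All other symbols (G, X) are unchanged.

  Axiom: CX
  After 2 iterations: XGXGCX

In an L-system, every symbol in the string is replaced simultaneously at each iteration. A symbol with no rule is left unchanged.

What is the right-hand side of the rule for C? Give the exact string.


Answer: XGC

Derivation:
Trying C => XGC:
  Step 0: CX
  Step 1: XGCX
  Step 2: XGXGCX
Matches the given result.


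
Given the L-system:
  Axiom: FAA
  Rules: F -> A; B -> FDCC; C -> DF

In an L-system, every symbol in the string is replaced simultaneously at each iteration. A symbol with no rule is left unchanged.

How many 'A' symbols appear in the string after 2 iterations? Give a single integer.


Step 0: FAA  (2 'A')
Step 1: AAA  (3 'A')
Step 2: AAA  (3 'A')

Answer: 3


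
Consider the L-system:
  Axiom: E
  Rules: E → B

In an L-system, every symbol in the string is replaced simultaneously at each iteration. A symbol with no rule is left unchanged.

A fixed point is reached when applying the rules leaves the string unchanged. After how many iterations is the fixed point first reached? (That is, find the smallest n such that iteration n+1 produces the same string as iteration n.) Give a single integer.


Answer: 1

Derivation:
Step 0: E
Step 1: B
Step 2: B  (unchanged — fixed point at step 1)
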